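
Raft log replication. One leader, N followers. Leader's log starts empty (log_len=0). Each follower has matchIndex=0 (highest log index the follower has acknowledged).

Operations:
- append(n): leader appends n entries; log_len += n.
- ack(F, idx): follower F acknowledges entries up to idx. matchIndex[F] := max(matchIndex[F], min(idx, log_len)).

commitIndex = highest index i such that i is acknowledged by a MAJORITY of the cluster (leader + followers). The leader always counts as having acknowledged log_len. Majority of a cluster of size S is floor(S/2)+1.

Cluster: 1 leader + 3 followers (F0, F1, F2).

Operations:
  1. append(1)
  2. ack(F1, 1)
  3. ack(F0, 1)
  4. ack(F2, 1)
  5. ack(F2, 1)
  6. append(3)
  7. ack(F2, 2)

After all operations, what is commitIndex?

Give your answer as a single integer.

Op 1: append 1 -> log_len=1
Op 2: F1 acks idx 1 -> match: F0=0 F1=1 F2=0; commitIndex=0
Op 3: F0 acks idx 1 -> match: F0=1 F1=1 F2=0; commitIndex=1
Op 4: F2 acks idx 1 -> match: F0=1 F1=1 F2=1; commitIndex=1
Op 5: F2 acks idx 1 -> match: F0=1 F1=1 F2=1; commitIndex=1
Op 6: append 3 -> log_len=4
Op 7: F2 acks idx 2 -> match: F0=1 F1=1 F2=2; commitIndex=1

Answer: 1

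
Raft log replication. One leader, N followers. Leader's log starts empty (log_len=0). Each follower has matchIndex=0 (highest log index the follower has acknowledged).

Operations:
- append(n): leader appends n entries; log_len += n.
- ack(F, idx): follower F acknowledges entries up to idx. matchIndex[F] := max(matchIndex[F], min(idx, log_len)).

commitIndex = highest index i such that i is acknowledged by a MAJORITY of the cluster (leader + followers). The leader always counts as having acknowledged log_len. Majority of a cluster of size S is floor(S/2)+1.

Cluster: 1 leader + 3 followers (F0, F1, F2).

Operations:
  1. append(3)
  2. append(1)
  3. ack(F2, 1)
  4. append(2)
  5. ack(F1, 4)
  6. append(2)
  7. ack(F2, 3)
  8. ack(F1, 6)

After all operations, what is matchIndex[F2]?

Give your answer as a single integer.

Op 1: append 3 -> log_len=3
Op 2: append 1 -> log_len=4
Op 3: F2 acks idx 1 -> match: F0=0 F1=0 F2=1; commitIndex=0
Op 4: append 2 -> log_len=6
Op 5: F1 acks idx 4 -> match: F0=0 F1=4 F2=1; commitIndex=1
Op 6: append 2 -> log_len=8
Op 7: F2 acks idx 3 -> match: F0=0 F1=4 F2=3; commitIndex=3
Op 8: F1 acks idx 6 -> match: F0=0 F1=6 F2=3; commitIndex=3

Answer: 3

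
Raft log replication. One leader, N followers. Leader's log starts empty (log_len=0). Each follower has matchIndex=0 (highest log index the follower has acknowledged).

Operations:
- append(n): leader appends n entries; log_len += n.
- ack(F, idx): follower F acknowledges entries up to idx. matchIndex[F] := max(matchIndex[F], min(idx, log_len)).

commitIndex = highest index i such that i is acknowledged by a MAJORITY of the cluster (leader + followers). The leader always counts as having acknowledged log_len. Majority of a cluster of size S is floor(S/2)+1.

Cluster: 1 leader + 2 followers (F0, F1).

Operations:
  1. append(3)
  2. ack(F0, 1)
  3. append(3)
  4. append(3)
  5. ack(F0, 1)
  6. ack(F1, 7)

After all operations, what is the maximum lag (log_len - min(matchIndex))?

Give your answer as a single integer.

Op 1: append 3 -> log_len=3
Op 2: F0 acks idx 1 -> match: F0=1 F1=0; commitIndex=1
Op 3: append 3 -> log_len=6
Op 4: append 3 -> log_len=9
Op 5: F0 acks idx 1 -> match: F0=1 F1=0; commitIndex=1
Op 6: F1 acks idx 7 -> match: F0=1 F1=7; commitIndex=7

Answer: 8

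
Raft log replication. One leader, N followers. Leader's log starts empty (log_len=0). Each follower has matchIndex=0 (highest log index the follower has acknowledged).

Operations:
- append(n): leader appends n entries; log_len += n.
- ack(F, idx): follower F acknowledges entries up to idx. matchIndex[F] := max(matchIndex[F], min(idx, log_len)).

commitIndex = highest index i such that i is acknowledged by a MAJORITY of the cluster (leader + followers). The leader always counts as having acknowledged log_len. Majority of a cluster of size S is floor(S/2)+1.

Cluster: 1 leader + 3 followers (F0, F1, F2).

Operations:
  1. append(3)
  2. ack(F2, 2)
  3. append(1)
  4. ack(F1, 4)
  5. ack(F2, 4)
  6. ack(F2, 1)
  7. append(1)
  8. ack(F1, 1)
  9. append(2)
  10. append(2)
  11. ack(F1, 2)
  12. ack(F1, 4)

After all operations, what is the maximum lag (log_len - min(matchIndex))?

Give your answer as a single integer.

Op 1: append 3 -> log_len=3
Op 2: F2 acks idx 2 -> match: F0=0 F1=0 F2=2; commitIndex=0
Op 3: append 1 -> log_len=4
Op 4: F1 acks idx 4 -> match: F0=0 F1=4 F2=2; commitIndex=2
Op 5: F2 acks idx 4 -> match: F0=0 F1=4 F2=4; commitIndex=4
Op 6: F2 acks idx 1 -> match: F0=0 F1=4 F2=4; commitIndex=4
Op 7: append 1 -> log_len=5
Op 8: F1 acks idx 1 -> match: F0=0 F1=4 F2=4; commitIndex=4
Op 9: append 2 -> log_len=7
Op 10: append 2 -> log_len=9
Op 11: F1 acks idx 2 -> match: F0=0 F1=4 F2=4; commitIndex=4
Op 12: F1 acks idx 4 -> match: F0=0 F1=4 F2=4; commitIndex=4

Answer: 9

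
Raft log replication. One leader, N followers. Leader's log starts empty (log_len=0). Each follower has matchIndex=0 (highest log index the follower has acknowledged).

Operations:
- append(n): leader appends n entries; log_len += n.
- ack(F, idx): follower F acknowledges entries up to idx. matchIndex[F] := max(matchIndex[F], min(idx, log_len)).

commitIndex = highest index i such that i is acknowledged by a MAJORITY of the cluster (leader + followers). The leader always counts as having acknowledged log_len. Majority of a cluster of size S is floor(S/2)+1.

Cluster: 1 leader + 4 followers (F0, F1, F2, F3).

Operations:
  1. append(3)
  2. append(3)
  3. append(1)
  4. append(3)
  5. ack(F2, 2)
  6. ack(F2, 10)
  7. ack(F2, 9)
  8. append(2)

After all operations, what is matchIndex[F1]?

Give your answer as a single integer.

Op 1: append 3 -> log_len=3
Op 2: append 3 -> log_len=6
Op 3: append 1 -> log_len=7
Op 4: append 3 -> log_len=10
Op 5: F2 acks idx 2 -> match: F0=0 F1=0 F2=2 F3=0; commitIndex=0
Op 6: F2 acks idx 10 -> match: F0=0 F1=0 F2=10 F3=0; commitIndex=0
Op 7: F2 acks idx 9 -> match: F0=0 F1=0 F2=10 F3=0; commitIndex=0
Op 8: append 2 -> log_len=12

Answer: 0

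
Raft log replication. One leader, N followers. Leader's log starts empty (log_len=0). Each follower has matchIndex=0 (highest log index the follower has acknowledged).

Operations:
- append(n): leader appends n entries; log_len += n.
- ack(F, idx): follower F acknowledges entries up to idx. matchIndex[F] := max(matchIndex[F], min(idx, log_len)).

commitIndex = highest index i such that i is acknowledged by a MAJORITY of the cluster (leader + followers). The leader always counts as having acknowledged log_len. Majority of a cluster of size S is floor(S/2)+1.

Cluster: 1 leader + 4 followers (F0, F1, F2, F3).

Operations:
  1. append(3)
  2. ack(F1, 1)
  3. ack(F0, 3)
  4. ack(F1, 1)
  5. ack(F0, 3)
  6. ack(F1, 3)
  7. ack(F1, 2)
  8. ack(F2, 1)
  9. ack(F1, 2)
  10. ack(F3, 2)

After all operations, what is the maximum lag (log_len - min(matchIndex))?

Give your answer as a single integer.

Op 1: append 3 -> log_len=3
Op 2: F1 acks idx 1 -> match: F0=0 F1=1 F2=0 F3=0; commitIndex=0
Op 3: F0 acks idx 3 -> match: F0=3 F1=1 F2=0 F3=0; commitIndex=1
Op 4: F1 acks idx 1 -> match: F0=3 F1=1 F2=0 F3=0; commitIndex=1
Op 5: F0 acks idx 3 -> match: F0=3 F1=1 F2=0 F3=0; commitIndex=1
Op 6: F1 acks idx 3 -> match: F0=3 F1=3 F2=0 F3=0; commitIndex=3
Op 7: F1 acks idx 2 -> match: F0=3 F1=3 F2=0 F3=0; commitIndex=3
Op 8: F2 acks idx 1 -> match: F0=3 F1=3 F2=1 F3=0; commitIndex=3
Op 9: F1 acks idx 2 -> match: F0=3 F1=3 F2=1 F3=0; commitIndex=3
Op 10: F3 acks idx 2 -> match: F0=3 F1=3 F2=1 F3=2; commitIndex=3

Answer: 2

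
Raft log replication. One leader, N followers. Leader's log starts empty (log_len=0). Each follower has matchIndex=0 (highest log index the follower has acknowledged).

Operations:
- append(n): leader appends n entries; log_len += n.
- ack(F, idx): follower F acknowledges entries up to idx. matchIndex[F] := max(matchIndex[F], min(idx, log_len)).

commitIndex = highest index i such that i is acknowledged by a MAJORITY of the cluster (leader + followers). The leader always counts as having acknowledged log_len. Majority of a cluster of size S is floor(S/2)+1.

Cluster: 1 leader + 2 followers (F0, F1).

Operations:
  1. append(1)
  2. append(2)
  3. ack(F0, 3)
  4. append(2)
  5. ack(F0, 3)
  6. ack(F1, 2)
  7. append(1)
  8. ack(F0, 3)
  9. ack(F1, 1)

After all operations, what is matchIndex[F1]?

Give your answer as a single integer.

Op 1: append 1 -> log_len=1
Op 2: append 2 -> log_len=3
Op 3: F0 acks idx 3 -> match: F0=3 F1=0; commitIndex=3
Op 4: append 2 -> log_len=5
Op 5: F0 acks idx 3 -> match: F0=3 F1=0; commitIndex=3
Op 6: F1 acks idx 2 -> match: F0=3 F1=2; commitIndex=3
Op 7: append 1 -> log_len=6
Op 8: F0 acks idx 3 -> match: F0=3 F1=2; commitIndex=3
Op 9: F1 acks idx 1 -> match: F0=3 F1=2; commitIndex=3

Answer: 2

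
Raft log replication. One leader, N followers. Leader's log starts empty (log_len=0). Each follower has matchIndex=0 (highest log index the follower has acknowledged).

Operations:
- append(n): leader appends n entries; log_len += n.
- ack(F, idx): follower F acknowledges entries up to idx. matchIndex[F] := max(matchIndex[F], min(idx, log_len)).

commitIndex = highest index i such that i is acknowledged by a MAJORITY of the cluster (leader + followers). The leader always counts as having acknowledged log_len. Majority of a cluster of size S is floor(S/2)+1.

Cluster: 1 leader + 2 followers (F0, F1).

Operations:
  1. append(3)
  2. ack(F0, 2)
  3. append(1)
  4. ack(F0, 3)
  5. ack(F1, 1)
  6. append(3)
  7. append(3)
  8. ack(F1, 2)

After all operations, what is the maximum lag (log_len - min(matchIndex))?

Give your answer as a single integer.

Answer: 8

Derivation:
Op 1: append 3 -> log_len=3
Op 2: F0 acks idx 2 -> match: F0=2 F1=0; commitIndex=2
Op 3: append 1 -> log_len=4
Op 4: F0 acks idx 3 -> match: F0=3 F1=0; commitIndex=3
Op 5: F1 acks idx 1 -> match: F0=3 F1=1; commitIndex=3
Op 6: append 3 -> log_len=7
Op 7: append 3 -> log_len=10
Op 8: F1 acks idx 2 -> match: F0=3 F1=2; commitIndex=3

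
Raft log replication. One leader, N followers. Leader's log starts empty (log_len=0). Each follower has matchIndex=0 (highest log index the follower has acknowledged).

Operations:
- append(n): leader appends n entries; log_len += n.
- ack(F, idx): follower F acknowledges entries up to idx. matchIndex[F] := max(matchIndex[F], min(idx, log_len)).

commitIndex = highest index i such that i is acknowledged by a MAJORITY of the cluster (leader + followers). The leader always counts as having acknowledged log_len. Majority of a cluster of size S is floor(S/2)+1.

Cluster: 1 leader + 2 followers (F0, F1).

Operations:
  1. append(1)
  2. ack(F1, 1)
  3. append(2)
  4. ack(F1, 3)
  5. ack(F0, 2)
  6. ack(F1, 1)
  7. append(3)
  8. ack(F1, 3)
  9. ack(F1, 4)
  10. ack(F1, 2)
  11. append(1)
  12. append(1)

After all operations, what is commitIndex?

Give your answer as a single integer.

Answer: 4

Derivation:
Op 1: append 1 -> log_len=1
Op 2: F1 acks idx 1 -> match: F0=0 F1=1; commitIndex=1
Op 3: append 2 -> log_len=3
Op 4: F1 acks idx 3 -> match: F0=0 F1=3; commitIndex=3
Op 5: F0 acks idx 2 -> match: F0=2 F1=3; commitIndex=3
Op 6: F1 acks idx 1 -> match: F0=2 F1=3; commitIndex=3
Op 7: append 3 -> log_len=6
Op 8: F1 acks idx 3 -> match: F0=2 F1=3; commitIndex=3
Op 9: F1 acks idx 4 -> match: F0=2 F1=4; commitIndex=4
Op 10: F1 acks idx 2 -> match: F0=2 F1=4; commitIndex=4
Op 11: append 1 -> log_len=7
Op 12: append 1 -> log_len=8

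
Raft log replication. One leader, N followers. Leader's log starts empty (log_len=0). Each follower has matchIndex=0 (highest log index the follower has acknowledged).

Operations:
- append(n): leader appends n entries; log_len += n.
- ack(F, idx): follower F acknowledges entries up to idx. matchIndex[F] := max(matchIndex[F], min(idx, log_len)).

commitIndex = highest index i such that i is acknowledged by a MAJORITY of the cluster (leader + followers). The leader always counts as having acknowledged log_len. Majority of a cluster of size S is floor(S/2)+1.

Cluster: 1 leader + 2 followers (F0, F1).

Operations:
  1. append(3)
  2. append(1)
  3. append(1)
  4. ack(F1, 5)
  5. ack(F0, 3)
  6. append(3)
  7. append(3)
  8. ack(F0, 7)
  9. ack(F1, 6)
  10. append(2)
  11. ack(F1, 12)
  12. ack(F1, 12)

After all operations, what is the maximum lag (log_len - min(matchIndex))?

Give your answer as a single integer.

Op 1: append 3 -> log_len=3
Op 2: append 1 -> log_len=4
Op 3: append 1 -> log_len=5
Op 4: F1 acks idx 5 -> match: F0=0 F1=5; commitIndex=5
Op 5: F0 acks idx 3 -> match: F0=3 F1=5; commitIndex=5
Op 6: append 3 -> log_len=8
Op 7: append 3 -> log_len=11
Op 8: F0 acks idx 7 -> match: F0=7 F1=5; commitIndex=7
Op 9: F1 acks idx 6 -> match: F0=7 F1=6; commitIndex=7
Op 10: append 2 -> log_len=13
Op 11: F1 acks idx 12 -> match: F0=7 F1=12; commitIndex=12
Op 12: F1 acks idx 12 -> match: F0=7 F1=12; commitIndex=12

Answer: 6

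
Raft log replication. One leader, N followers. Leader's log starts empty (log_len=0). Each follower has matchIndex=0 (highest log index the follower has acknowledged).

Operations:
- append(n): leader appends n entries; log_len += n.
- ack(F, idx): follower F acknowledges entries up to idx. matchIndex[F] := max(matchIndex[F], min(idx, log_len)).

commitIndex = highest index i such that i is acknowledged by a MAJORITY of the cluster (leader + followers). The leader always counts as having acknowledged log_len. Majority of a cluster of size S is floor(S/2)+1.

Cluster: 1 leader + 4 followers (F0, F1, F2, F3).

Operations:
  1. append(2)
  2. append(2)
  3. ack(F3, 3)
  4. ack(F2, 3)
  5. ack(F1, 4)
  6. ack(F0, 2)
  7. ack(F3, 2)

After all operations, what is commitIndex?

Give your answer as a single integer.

Answer: 3

Derivation:
Op 1: append 2 -> log_len=2
Op 2: append 2 -> log_len=4
Op 3: F3 acks idx 3 -> match: F0=0 F1=0 F2=0 F3=3; commitIndex=0
Op 4: F2 acks idx 3 -> match: F0=0 F1=0 F2=3 F3=3; commitIndex=3
Op 5: F1 acks idx 4 -> match: F0=0 F1=4 F2=3 F3=3; commitIndex=3
Op 6: F0 acks idx 2 -> match: F0=2 F1=4 F2=3 F3=3; commitIndex=3
Op 7: F3 acks idx 2 -> match: F0=2 F1=4 F2=3 F3=3; commitIndex=3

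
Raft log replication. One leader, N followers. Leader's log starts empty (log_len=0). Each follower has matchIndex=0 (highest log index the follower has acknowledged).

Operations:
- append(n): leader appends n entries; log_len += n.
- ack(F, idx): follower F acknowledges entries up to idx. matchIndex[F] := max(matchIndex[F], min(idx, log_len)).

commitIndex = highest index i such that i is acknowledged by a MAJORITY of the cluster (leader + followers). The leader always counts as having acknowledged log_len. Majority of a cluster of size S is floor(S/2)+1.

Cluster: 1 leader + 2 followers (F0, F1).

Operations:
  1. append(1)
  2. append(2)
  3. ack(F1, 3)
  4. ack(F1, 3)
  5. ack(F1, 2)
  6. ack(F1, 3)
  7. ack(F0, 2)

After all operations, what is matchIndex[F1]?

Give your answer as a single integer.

Answer: 3

Derivation:
Op 1: append 1 -> log_len=1
Op 2: append 2 -> log_len=3
Op 3: F1 acks idx 3 -> match: F0=0 F1=3; commitIndex=3
Op 4: F1 acks idx 3 -> match: F0=0 F1=3; commitIndex=3
Op 5: F1 acks idx 2 -> match: F0=0 F1=3; commitIndex=3
Op 6: F1 acks idx 3 -> match: F0=0 F1=3; commitIndex=3
Op 7: F0 acks idx 2 -> match: F0=2 F1=3; commitIndex=3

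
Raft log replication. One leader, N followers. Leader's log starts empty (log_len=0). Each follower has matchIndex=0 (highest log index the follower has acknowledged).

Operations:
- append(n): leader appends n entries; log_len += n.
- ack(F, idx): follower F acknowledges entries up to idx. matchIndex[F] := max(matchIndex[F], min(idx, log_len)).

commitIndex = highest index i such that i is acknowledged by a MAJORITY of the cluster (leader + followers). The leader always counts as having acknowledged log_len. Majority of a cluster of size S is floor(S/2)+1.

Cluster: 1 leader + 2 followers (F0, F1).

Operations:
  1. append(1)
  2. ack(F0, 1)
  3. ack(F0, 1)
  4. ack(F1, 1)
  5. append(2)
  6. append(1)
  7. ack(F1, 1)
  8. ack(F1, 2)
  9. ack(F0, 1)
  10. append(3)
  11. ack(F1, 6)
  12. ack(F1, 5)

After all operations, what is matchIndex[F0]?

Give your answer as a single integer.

Answer: 1

Derivation:
Op 1: append 1 -> log_len=1
Op 2: F0 acks idx 1 -> match: F0=1 F1=0; commitIndex=1
Op 3: F0 acks idx 1 -> match: F0=1 F1=0; commitIndex=1
Op 4: F1 acks idx 1 -> match: F0=1 F1=1; commitIndex=1
Op 5: append 2 -> log_len=3
Op 6: append 1 -> log_len=4
Op 7: F1 acks idx 1 -> match: F0=1 F1=1; commitIndex=1
Op 8: F1 acks idx 2 -> match: F0=1 F1=2; commitIndex=2
Op 9: F0 acks idx 1 -> match: F0=1 F1=2; commitIndex=2
Op 10: append 3 -> log_len=7
Op 11: F1 acks idx 6 -> match: F0=1 F1=6; commitIndex=6
Op 12: F1 acks idx 5 -> match: F0=1 F1=6; commitIndex=6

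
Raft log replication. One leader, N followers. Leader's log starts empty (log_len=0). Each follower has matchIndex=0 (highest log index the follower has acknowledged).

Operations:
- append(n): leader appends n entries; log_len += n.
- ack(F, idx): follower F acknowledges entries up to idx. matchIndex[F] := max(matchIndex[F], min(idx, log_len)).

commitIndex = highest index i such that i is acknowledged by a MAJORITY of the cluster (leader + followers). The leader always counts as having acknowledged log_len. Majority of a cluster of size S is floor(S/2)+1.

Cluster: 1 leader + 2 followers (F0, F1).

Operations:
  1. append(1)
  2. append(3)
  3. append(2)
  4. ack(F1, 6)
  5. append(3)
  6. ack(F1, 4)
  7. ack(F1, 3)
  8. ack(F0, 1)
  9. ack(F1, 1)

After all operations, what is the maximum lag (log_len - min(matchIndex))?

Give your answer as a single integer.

Answer: 8

Derivation:
Op 1: append 1 -> log_len=1
Op 2: append 3 -> log_len=4
Op 3: append 2 -> log_len=6
Op 4: F1 acks idx 6 -> match: F0=0 F1=6; commitIndex=6
Op 5: append 3 -> log_len=9
Op 6: F1 acks idx 4 -> match: F0=0 F1=6; commitIndex=6
Op 7: F1 acks idx 3 -> match: F0=0 F1=6; commitIndex=6
Op 8: F0 acks idx 1 -> match: F0=1 F1=6; commitIndex=6
Op 9: F1 acks idx 1 -> match: F0=1 F1=6; commitIndex=6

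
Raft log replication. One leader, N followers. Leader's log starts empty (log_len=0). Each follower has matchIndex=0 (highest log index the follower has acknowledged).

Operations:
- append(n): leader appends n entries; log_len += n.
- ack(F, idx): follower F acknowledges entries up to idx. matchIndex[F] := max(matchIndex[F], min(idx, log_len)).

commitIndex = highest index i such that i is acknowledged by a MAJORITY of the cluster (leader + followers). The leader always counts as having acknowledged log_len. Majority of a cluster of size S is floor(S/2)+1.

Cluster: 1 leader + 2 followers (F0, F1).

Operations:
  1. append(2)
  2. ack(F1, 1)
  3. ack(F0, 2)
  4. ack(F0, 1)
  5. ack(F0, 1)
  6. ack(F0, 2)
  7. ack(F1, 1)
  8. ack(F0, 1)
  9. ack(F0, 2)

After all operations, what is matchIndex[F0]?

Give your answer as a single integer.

Op 1: append 2 -> log_len=2
Op 2: F1 acks idx 1 -> match: F0=0 F1=1; commitIndex=1
Op 3: F0 acks idx 2 -> match: F0=2 F1=1; commitIndex=2
Op 4: F0 acks idx 1 -> match: F0=2 F1=1; commitIndex=2
Op 5: F0 acks idx 1 -> match: F0=2 F1=1; commitIndex=2
Op 6: F0 acks idx 2 -> match: F0=2 F1=1; commitIndex=2
Op 7: F1 acks idx 1 -> match: F0=2 F1=1; commitIndex=2
Op 8: F0 acks idx 1 -> match: F0=2 F1=1; commitIndex=2
Op 9: F0 acks idx 2 -> match: F0=2 F1=1; commitIndex=2

Answer: 2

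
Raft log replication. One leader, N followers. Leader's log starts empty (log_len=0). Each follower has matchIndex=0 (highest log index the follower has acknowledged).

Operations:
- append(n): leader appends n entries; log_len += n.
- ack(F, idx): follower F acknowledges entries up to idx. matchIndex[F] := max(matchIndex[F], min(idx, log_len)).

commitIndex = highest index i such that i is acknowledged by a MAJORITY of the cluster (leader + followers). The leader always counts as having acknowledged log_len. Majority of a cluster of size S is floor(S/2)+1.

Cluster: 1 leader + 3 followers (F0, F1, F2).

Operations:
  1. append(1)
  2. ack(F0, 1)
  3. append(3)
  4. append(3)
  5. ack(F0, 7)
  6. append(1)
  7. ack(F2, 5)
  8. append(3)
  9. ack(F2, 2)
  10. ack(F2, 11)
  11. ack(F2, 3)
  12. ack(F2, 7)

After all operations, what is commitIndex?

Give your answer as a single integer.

Op 1: append 1 -> log_len=1
Op 2: F0 acks idx 1 -> match: F0=1 F1=0 F2=0; commitIndex=0
Op 3: append 3 -> log_len=4
Op 4: append 3 -> log_len=7
Op 5: F0 acks idx 7 -> match: F0=7 F1=0 F2=0; commitIndex=0
Op 6: append 1 -> log_len=8
Op 7: F2 acks idx 5 -> match: F0=7 F1=0 F2=5; commitIndex=5
Op 8: append 3 -> log_len=11
Op 9: F2 acks idx 2 -> match: F0=7 F1=0 F2=5; commitIndex=5
Op 10: F2 acks idx 11 -> match: F0=7 F1=0 F2=11; commitIndex=7
Op 11: F2 acks idx 3 -> match: F0=7 F1=0 F2=11; commitIndex=7
Op 12: F2 acks idx 7 -> match: F0=7 F1=0 F2=11; commitIndex=7

Answer: 7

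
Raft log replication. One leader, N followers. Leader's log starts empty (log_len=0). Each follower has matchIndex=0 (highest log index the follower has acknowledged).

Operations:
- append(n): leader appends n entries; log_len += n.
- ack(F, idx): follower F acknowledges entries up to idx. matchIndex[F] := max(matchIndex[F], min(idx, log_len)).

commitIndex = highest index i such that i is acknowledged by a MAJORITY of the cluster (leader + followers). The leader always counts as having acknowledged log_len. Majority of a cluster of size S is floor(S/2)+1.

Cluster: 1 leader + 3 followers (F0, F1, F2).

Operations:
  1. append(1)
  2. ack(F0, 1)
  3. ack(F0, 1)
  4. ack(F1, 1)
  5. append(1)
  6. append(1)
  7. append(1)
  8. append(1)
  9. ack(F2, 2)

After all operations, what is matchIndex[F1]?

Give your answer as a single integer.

Op 1: append 1 -> log_len=1
Op 2: F0 acks idx 1 -> match: F0=1 F1=0 F2=0; commitIndex=0
Op 3: F0 acks idx 1 -> match: F0=1 F1=0 F2=0; commitIndex=0
Op 4: F1 acks idx 1 -> match: F0=1 F1=1 F2=0; commitIndex=1
Op 5: append 1 -> log_len=2
Op 6: append 1 -> log_len=3
Op 7: append 1 -> log_len=4
Op 8: append 1 -> log_len=5
Op 9: F2 acks idx 2 -> match: F0=1 F1=1 F2=2; commitIndex=1

Answer: 1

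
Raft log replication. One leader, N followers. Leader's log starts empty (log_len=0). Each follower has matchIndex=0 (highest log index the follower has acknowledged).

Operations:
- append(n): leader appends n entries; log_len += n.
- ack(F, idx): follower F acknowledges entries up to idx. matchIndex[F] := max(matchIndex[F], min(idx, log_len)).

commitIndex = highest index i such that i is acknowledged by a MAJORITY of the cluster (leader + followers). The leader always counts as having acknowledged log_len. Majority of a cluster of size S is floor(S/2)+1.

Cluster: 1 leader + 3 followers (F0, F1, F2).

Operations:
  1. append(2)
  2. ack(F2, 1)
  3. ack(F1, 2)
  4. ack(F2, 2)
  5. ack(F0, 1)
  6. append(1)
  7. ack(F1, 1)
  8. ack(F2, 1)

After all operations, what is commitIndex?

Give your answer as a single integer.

Op 1: append 2 -> log_len=2
Op 2: F2 acks idx 1 -> match: F0=0 F1=0 F2=1; commitIndex=0
Op 3: F1 acks idx 2 -> match: F0=0 F1=2 F2=1; commitIndex=1
Op 4: F2 acks idx 2 -> match: F0=0 F1=2 F2=2; commitIndex=2
Op 5: F0 acks idx 1 -> match: F0=1 F1=2 F2=2; commitIndex=2
Op 6: append 1 -> log_len=3
Op 7: F1 acks idx 1 -> match: F0=1 F1=2 F2=2; commitIndex=2
Op 8: F2 acks idx 1 -> match: F0=1 F1=2 F2=2; commitIndex=2

Answer: 2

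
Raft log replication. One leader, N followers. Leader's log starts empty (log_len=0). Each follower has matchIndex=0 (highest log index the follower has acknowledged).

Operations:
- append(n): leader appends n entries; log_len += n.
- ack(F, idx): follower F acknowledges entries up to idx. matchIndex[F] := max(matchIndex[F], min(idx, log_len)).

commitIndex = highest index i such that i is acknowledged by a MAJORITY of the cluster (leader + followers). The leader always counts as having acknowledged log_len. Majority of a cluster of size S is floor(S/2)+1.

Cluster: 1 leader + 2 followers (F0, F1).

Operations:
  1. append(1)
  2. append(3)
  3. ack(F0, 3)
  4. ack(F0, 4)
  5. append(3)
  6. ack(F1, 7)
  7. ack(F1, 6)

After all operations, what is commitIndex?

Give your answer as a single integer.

Answer: 7

Derivation:
Op 1: append 1 -> log_len=1
Op 2: append 3 -> log_len=4
Op 3: F0 acks idx 3 -> match: F0=3 F1=0; commitIndex=3
Op 4: F0 acks idx 4 -> match: F0=4 F1=0; commitIndex=4
Op 5: append 3 -> log_len=7
Op 6: F1 acks idx 7 -> match: F0=4 F1=7; commitIndex=7
Op 7: F1 acks idx 6 -> match: F0=4 F1=7; commitIndex=7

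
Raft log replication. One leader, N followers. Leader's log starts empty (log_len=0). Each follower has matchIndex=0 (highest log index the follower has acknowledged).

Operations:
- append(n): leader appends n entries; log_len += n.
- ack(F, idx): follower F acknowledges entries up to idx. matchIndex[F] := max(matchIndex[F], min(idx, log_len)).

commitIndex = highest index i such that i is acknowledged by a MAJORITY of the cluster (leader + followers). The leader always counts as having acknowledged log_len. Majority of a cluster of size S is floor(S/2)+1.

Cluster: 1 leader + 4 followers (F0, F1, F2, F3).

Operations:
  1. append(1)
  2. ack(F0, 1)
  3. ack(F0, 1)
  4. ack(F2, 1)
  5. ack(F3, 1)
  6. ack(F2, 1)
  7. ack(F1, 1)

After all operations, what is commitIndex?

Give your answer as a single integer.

Op 1: append 1 -> log_len=1
Op 2: F0 acks idx 1 -> match: F0=1 F1=0 F2=0 F3=0; commitIndex=0
Op 3: F0 acks idx 1 -> match: F0=1 F1=0 F2=0 F3=0; commitIndex=0
Op 4: F2 acks idx 1 -> match: F0=1 F1=0 F2=1 F3=0; commitIndex=1
Op 5: F3 acks idx 1 -> match: F0=1 F1=0 F2=1 F3=1; commitIndex=1
Op 6: F2 acks idx 1 -> match: F0=1 F1=0 F2=1 F3=1; commitIndex=1
Op 7: F1 acks idx 1 -> match: F0=1 F1=1 F2=1 F3=1; commitIndex=1

Answer: 1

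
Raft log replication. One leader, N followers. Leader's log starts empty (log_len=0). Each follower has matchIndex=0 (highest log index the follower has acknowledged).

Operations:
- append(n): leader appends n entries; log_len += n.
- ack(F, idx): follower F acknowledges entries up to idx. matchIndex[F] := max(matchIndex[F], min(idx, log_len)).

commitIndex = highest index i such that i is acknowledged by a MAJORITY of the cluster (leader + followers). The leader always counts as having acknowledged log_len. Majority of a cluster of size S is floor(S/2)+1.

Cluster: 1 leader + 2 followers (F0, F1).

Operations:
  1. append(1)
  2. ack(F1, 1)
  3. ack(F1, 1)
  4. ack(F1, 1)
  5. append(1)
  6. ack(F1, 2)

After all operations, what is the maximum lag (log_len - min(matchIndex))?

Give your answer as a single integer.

Op 1: append 1 -> log_len=1
Op 2: F1 acks idx 1 -> match: F0=0 F1=1; commitIndex=1
Op 3: F1 acks idx 1 -> match: F0=0 F1=1; commitIndex=1
Op 4: F1 acks idx 1 -> match: F0=0 F1=1; commitIndex=1
Op 5: append 1 -> log_len=2
Op 6: F1 acks idx 2 -> match: F0=0 F1=2; commitIndex=2

Answer: 2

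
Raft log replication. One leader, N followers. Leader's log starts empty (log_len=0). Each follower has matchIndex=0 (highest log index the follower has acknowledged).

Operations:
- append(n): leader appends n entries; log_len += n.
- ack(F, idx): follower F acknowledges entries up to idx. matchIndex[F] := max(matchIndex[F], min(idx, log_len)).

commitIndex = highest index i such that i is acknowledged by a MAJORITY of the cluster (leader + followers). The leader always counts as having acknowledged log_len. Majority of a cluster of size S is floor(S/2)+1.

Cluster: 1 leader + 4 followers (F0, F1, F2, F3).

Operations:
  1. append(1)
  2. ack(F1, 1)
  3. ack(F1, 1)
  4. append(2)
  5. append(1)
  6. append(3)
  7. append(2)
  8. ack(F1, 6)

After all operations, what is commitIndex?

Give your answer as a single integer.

Answer: 0

Derivation:
Op 1: append 1 -> log_len=1
Op 2: F1 acks idx 1 -> match: F0=0 F1=1 F2=0 F3=0; commitIndex=0
Op 3: F1 acks idx 1 -> match: F0=0 F1=1 F2=0 F3=0; commitIndex=0
Op 4: append 2 -> log_len=3
Op 5: append 1 -> log_len=4
Op 6: append 3 -> log_len=7
Op 7: append 2 -> log_len=9
Op 8: F1 acks idx 6 -> match: F0=0 F1=6 F2=0 F3=0; commitIndex=0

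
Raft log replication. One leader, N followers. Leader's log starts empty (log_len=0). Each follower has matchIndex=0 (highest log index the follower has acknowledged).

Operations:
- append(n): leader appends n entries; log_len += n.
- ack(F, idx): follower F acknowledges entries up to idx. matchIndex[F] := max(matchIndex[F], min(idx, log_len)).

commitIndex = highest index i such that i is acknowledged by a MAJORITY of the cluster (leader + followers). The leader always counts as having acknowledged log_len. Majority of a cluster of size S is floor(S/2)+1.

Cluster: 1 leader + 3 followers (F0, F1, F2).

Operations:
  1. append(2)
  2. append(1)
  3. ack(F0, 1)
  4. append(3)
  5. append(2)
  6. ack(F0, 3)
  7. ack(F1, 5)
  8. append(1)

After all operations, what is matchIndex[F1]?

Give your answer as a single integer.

Answer: 5

Derivation:
Op 1: append 2 -> log_len=2
Op 2: append 1 -> log_len=3
Op 3: F0 acks idx 1 -> match: F0=1 F1=0 F2=0; commitIndex=0
Op 4: append 3 -> log_len=6
Op 5: append 2 -> log_len=8
Op 6: F0 acks idx 3 -> match: F0=3 F1=0 F2=0; commitIndex=0
Op 7: F1 acks idx 5 -> match: F0=3 F1=5 F2=0; commitIndex=3
Op 8: append 1 -> log_len=9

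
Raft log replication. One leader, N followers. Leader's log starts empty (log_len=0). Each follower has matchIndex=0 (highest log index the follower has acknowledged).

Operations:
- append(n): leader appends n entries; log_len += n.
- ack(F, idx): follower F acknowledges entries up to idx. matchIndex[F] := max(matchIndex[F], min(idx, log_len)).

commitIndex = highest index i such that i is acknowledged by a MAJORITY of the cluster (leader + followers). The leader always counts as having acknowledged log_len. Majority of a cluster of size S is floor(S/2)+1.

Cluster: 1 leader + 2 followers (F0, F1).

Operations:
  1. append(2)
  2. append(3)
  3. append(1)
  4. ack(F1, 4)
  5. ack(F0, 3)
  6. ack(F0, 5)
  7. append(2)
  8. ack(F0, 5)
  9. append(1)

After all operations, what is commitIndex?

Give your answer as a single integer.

Answer: 5

Derivation:
Op 1: append 2 -> log_len=2
Op 2: append 3 -> log_len=5
Op 3: append 1 -> log_len=6
Op 4: F1 acks idx 4 -> match: F0=0 F1=4; commitIndex=4
Op 5: F0 acks idx 3 -> match: F0=3 F1=4; commitIndex=4
Op 6: F0 acks idx 5 -> match: F0=5 F1=4; commitIndex=5
Op 7: append 2 -> log_len=8
Op 8: F0 acks idx 5 -> match: F0=5 F1=4; commitIndex=5
Op 9: append 1 -> log_len=9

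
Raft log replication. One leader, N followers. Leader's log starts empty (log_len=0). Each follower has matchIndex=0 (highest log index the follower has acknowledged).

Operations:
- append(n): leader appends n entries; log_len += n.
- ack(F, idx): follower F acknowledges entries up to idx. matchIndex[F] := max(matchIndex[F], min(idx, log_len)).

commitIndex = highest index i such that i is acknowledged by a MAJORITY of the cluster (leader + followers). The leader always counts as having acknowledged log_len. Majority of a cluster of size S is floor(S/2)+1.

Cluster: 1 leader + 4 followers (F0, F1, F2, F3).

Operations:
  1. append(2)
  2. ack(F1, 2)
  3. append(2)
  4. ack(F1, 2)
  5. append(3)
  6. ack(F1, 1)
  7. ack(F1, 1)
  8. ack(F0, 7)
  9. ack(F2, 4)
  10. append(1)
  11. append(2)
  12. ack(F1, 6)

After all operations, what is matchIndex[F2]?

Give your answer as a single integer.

Op 1: append 2 -> log_len=2
Op 2: F1 acks idx 2 -> match: F0=0 F1=2 F2=0 F3=0; commitIndex=0
Op 3: append 2 -> log_len=4
Op 4: F1 acks idx 2 -> match: F0=0 F1=2 F2=0 F3=0; commitIndex=0
Op 5: append 3 -> log_len=7
Op 6: F1 acks idx 1 -> match: F0=0 F1=2 F2=0 F3=0; commitIndex=0
Op 7: F1 acks idx 1 -> match: F0=0 F1=2 F2=0 F3=0; commitIndex=0
Op 8: F0 acks idx 7 -> match: F0=7 F1=2 F2=0 F3=0; commitIndex=2
Op 9: F2 acks idx 4 -> match: F0=7 F1=2 F2=4 F3=0; commitIndex=4
Op 10: append 1 -> log_len=8
Op 11: append 2 -> log_len=10
Op 12: F1 acks idx 6 -> match: F0=7 F1=6 F2=4 F3=0; commitIndex=6

Answer: 4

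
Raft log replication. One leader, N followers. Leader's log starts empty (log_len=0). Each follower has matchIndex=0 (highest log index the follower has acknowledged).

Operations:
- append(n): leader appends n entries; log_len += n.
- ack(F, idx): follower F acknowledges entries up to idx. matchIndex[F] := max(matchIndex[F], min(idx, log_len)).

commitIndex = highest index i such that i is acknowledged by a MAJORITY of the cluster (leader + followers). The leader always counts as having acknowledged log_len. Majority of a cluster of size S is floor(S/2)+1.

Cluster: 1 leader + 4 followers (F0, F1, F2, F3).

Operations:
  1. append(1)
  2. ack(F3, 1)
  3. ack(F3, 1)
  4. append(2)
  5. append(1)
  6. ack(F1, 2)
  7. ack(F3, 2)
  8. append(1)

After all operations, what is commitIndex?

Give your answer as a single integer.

Answer: 2

Derivation:
Op 1: append 1 -> log_len=1
Op 2: F3 acks idx 1 -> match: F0=0 F1=0 F2=0 F3=1; commitIndex=0
Op 3: F3 acks idx 1 -> match: F0=0 F1=0 F2=0 F3=1; commitIndex=0
Op 4: append 2 -> log_len=3
Op 5: append 1 -> log_len=4
Op 6: F1 acks idx 2 -> match: F0=0 F1=2 F2=0 F3=1; commitIndex=1
Op 7: F3 acks idx 2 -> match: F0=0 F1=2 F2=0 F3=2; commitIndex=2
Op 8: append 1 -> log_len=5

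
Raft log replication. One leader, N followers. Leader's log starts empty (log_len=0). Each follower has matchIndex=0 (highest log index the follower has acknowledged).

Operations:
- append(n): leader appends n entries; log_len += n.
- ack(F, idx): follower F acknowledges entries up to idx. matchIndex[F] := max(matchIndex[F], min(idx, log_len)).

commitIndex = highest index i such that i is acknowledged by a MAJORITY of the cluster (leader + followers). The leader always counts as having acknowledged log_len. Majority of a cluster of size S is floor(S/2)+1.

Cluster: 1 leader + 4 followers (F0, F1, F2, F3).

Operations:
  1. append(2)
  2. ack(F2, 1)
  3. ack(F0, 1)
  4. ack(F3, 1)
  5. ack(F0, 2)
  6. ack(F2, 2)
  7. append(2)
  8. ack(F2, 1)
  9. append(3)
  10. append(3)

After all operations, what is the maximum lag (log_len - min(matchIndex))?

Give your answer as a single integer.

Op 1: append 2 -> log_len=2
Op 2: F2 acks idx 1 -> match: F0=0 F1=0 F2=1 F3=0; commitIndex=0
Op 3: F0 acks idx 1 -> match: F0=1 F1=0 F2=1 F3=0; commitIndex=1
Op 4: F3 acks idx 1 -> match: F0=1 F1=0 F2=1 F3=1; commitIndex=1
Op 5: F0 acks idx 2 -> match: F0=2 F1=0 F2=1 F3=1; commitIndex=1
Op 6: F2 acks idx 2 -> match: F0=2 F1=0 F2=2 F3=1; commitIndex=2
Op 7: append 2 -> log_len=4
Op 8: F2 acks idx 1 -> match: F0=2 F1=0 F2=2 F3=1; commitIndex=2
Op 9: append 3 -> log_len=7
Op 10: append 3 -> log_len=10

Answer: 10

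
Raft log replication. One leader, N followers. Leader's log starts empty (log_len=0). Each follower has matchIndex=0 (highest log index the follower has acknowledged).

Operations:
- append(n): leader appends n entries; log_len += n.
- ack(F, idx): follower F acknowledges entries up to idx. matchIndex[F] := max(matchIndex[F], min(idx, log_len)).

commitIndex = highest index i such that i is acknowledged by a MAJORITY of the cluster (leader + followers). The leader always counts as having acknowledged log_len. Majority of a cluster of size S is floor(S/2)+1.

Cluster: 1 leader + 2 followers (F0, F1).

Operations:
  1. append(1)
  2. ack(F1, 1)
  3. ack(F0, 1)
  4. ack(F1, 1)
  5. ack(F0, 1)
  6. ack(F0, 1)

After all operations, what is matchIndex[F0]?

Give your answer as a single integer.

Op 1: append 1 -> log_len=1
Op 2: F1 acks idx 1 -> match: F0=0 F1=1; commitIndex=1
Op 3: F0 acks idx 1 -> match: F0=1 F1=1; commitIndex=1
Op 4: F1 acks idx 1 -> match: F0=1 F1=1; commitIndex=1
Op 5: F0 acks idx 1 -> match: F0=1 F1=1; commitIndex=1
Op 6: F0 acks idx 1 -> match: F0=1 F1=1; commitIndex=1

Answer: 1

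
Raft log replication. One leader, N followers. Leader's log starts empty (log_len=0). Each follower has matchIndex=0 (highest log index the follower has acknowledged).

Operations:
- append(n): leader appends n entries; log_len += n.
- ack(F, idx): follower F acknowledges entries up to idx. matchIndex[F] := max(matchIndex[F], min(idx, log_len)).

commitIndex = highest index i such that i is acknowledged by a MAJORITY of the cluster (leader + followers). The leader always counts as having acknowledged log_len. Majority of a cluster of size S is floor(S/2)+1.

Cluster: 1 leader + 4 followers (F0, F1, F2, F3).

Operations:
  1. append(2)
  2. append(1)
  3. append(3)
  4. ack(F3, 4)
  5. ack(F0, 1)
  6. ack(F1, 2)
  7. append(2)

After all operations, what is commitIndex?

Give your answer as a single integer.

Answer: 2

Derivation:
Op 1: append 2 -> log_len=2
Op 2: append 1 -> log_len=3
Op 3: append 3 -> log_len=6
Op 4: F3 acks idx 4 -> match: F0=0 F1=0 F2=0 F3=4; commitIndex=0
Op 5: F0 acks idx 1 -> match: F0=1 F1=0 F2=0 F3=4; commitIndex=1
Op 6: F1 acks idx 2 -> match: F0=1 F1=2 F2=0 F3=4; commitIndex=2
Op 7: append 2 -> log_len=8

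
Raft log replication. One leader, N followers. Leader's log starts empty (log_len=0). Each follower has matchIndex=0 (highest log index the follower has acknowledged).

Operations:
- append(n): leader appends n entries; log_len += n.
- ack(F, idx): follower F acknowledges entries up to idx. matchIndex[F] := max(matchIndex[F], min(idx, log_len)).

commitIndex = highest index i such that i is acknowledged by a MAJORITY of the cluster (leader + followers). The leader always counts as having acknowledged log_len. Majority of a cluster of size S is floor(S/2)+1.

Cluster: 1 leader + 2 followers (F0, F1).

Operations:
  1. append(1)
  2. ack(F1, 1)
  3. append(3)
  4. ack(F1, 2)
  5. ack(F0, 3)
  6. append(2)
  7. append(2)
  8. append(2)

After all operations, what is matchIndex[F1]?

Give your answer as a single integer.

Op 1: append 1 -> log_len=1
Op 2: F1 acks idx 1 -> match: F0=0 F1=1; commitIndex=1
Op 3: append 3 -> log_len=4
Op 4: F1 acks idx 2 -> match: F0=0 F1=2; commitIndex=2
Op 5: F0 acks idx 3 -> match: F0=3 F1=2; commitIndex=3
Op 6: append 2 -> log_len=6
Op 7: append 2 -> log_len=8
Op 8: append 2 -> log_len=10

Answer: 2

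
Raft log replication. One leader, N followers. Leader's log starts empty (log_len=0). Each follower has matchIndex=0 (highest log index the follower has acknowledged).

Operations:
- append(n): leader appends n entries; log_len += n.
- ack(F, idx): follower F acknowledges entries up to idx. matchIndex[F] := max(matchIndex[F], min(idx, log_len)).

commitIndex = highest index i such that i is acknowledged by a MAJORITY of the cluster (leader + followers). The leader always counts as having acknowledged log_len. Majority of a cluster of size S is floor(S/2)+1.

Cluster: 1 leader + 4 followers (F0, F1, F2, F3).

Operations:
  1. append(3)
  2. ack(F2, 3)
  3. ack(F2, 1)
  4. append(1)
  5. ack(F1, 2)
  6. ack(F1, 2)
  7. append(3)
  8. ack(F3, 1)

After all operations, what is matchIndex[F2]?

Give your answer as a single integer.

Answer: 3

Derivation:
Op 1: append 3 -> log_len=3
Op 2: F2 acks idx 3 -> match: F0=0 F1=0 F2=3 F3=0; commitIndex=0
Op 3: F2 acks idx 1 -> match: F0=0 F1=0 F2=3 F3=0; commitIndex=0
Op 4: append 1 -> log_len=4
Op 5: F1 acks idx 2 -> match: F0=0 F1=2 F2=3 F3=0; commitIndex=2
Op 6: F1 acks idx 2 -> match: F0=0 F1=2 F2=3 F3=0; commitIndex=2
Op 7: append 3 -> log_len=7
Op 8: F3 acks idx 1 -> match: F0=0 F1=2 F2=3 F3=1; commitIndex=2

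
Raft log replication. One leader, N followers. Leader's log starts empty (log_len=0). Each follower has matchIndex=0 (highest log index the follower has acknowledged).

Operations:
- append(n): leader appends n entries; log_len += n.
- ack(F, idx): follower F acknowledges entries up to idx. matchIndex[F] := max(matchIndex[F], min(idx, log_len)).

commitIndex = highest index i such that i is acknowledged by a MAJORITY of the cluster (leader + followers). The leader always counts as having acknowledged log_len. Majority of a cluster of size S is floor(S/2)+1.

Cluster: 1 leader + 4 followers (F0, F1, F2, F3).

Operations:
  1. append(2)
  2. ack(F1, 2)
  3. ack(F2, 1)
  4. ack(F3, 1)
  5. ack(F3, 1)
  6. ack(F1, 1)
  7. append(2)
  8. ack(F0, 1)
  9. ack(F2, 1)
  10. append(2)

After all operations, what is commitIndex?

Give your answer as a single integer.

Answer: 1

Derivation:
Op 1: append 2 -> log_len=2
Op 2: F1 acks idx 2 -> match: F0=0 F1=2 F2=0 F3=0; commitIndex=0
Op 3: F2 acks idx 1 -> match: F0=0 F1=2 F2=1 F3=0; commitIndex=1
Op 4: F3 acks idx 1 -> match: F0=0 F1=2 F2=1 F3=1; commitIndex=1
Op 5: F3 acks idx 1 -> match: F0=0 F1=2 F2=1 F3=1; commitIndex=1
Op 6: F1 acks idx 1 -> match: F0=0 F1=2 F2=1 F3=1; commitIndex=1
Op 7: append 2 -> log_len=4
Op 8: F0 acks idx 1 -> match: F0=1 F1=2 F2=1 F3=1; commitIndex=1
Op 9: F2 acks idx 1 -> match: F0=1 F1=2 F2=1 F3=1; commitIndex=1
Op 10: append 2 -> log_len=6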